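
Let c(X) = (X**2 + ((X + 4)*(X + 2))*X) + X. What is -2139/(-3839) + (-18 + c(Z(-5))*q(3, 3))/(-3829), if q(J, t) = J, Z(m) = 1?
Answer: 8063544/14699531 ≈ 0.54856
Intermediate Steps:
c(X) = X + X**2 + X*(2 + X)*(4 + X) (c(X) = (X**2 + ((4 + X)*(2 + X))*X) + X = (X**2 + ((2 + X)*(4 + X))*X) + X = (X**2 + X*(2 + X)*(4 + X)) + X = X + X**2 + X*(2 + X)*(4 + X))
-2139/(-3839) + (-18 + c(Z(-5))*q(3, 3))/(-3829) = -2139/(-3839) + (-18 + (1*(9 + 1**2 + 7*1))*3)/(-3829) = -2139*(-1/3839) + (-18 + (1*(9 + 1 + 7))*3)*(-1/3829) = 2139/3839 + (-18 + (1*17)*3)*(-1/3829) = 2139/3839 + (-18 + 17*3)*(-1/3829) = 2139/3839 + (-18 + 51)*(-1/3829) = 2139/3839 + 33*(-1/3829) = 2139/3839 - 33/3829 = 8063544/14699531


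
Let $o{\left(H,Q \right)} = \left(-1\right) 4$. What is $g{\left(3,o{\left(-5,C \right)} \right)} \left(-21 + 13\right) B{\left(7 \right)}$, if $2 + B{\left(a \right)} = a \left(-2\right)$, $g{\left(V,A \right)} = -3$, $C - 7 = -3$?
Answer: $-384$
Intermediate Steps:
$C = 4$ ($C = 7 - 3 = 4$)
$o{\left(H,Q \right)} = -4$
$B{\left(a \right)} = -2 - 2 a$ ($B{\left(a \right)} = -2 + a \left(-2\right) = -2 - 2 a$)
$g{\left(3,o{\left(-5,C \right)} \right)} \left(-21 + 13\right) B{\left(7 \right)} = - 3 \left(-21 + 13\right) \left(-2 - 14\right) = \left(-3\right) \left(-8\right) \left(-2 - 14\right) = 24 \left(-16\right) = -384$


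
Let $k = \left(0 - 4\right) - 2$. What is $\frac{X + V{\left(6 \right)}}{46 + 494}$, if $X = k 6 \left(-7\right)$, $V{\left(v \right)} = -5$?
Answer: $\frac{247}{540} \approx 0.45741$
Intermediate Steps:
$k = -6$ ($k = -4 - 2 = -6$)
$X = 252$ ($X = \left(-6\right) 6 \left(-7\right) = \left(-36\right) \left(-7\right) = 252$)
$\frac{X + V{\left(6 \right)}}{46 + 494} = \frac{252 - 5}{46 + 494} = \frac{247}{540}$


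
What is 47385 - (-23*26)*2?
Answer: 48581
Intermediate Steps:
47385 - (-23*26)*2 = 47385 - (-598)*2 = 47385 - 1*(-1196) = 47385 + 1196 = 48581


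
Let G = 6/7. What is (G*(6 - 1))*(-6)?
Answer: -180/7 ≈ -25.714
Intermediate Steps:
G = 6/7 (G = 6*(⅐) = 6/7 ≈ 0.85714)
(G*(6 - 1))*(-6) = (6*(6 - 1)/7)*(-6) = ((6/7)*5)*(-6) = (30/7)*(-6) = -180/7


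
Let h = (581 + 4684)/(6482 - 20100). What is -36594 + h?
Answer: -498342357/13618 ≈ -36594.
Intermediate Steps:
h = -5265/13618 (h = 5265/(-13618) = 5265*(-1/13618) = -5265/13618 ≈ -0.38662)
-36594 + h = -36594 - 5265/13618 = -498342357/13618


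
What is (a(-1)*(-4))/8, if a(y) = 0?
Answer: 0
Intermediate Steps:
(a(-1)*(-4))/8 = (0*(-4))/8 = 0*(⅛) = 0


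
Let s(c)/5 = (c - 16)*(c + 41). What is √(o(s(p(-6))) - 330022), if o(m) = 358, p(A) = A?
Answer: 8*I*√5151 ≈ 574.16*I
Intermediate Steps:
s(c) = 5*(-16 + c)*(41 + c) (s(c) = 5*((c - 16)*(c + 41)) = 5*((-16 + c)*(41 + c)) = 5*(-16 + c)*(41 + c))
√(o(s(p(-6))) - 330022) = √(358 - 330022) = √(-329664) = 8*I*√5151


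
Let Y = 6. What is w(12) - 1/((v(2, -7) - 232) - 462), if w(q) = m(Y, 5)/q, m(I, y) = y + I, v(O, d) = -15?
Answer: 7811/8508 ≈ 0.91808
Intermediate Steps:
m(I, y) = I + y
w(q) = 11/q (w(q) = (6 + 5)/q = 11/q)
w(12) - 1/((v(2, -7) - 232) - 462) = 11/12 - 1/((-15 - 232) - 462) = 11*(1/12) - 1/(-247 - 462) = 11/12 - 1/(-709) = 11/12 - 1*(-1/709) = 11/12 + 1/709 = 7811/8508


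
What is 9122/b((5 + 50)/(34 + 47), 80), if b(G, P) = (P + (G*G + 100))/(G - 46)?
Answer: -2712435822/1184005 ≈ -2290.9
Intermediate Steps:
b(G, P) = (100 + P + G²)/(-46 + G) (b(G, P) = (P + (G² + 100))/(-46 + G) = (P + (100 + G²))/(-46 + G) = (100 + P + G²)/(-46 + G))
9122/b((5 + 50)/(34 + 47), 80) = 9122/(((100 + 80 + ((5 + 50)/(34 + 47))²)/(-46 + (5 + 50)/(34 + 47)))) = 9122/(((100 + 80 + (55/81)²)/(-46 + 55/81))) = 9122/(((100 + 80 + 3025/6561)/(-3671/81))) = 9122/((-81/3671*1184005/6561)) = 9122/(-1184005/297351) = 9122*(-297351/1184005) = -2712435822/1184005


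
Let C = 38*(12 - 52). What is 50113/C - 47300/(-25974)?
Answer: -614869531/19740240 ≈ -31.148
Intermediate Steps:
C = -1520 (C = 38*(-40) = -1520)
50113/C - 47300/(-25974) = 50113/(-1520) - 47300/(-25974) = 50113*(-1/1520) - 47300*(-1/25974) = -50113/1520 + 23650/12987 = -614869531/19740240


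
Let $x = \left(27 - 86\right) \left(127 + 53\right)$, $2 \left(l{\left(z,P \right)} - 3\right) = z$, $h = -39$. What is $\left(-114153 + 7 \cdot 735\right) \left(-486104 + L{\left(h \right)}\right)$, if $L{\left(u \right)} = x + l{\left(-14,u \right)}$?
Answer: $54147325824$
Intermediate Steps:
$l{\left(z,P \right)} = 3 + \frac{z}{2}$
$x = -10620$ ($x = \left(-59\right) 180 = -10620$)
$L{\left(u \right)} = -10624$ ($L{\left(u \right)} = -10620 + \left(3 + \frac{1}{2} \left(-14\right)\right) = -10620 + \left(3 - 7\right) = -10620 - 4 = -10624$)
$\left(-114153 + 7 \cdot 735\right) \left(-486104 + L{\left(h \right)}\right) = \left(-114153 + 7 \cdot 735\right) \left(-486104 - 10624\right) = \left(-114153 + 5145\right) \left(-496728\right) = \left(-109008\right) \left(-496728\right) = 54147325824$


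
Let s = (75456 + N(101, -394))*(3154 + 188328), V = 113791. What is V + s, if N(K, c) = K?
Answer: 14467919265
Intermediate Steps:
s = 14467805474 (s = (75456 + 101)*(3154 + 188328) = 75557*191482 = 14467805474)
V + s = 113791 + 14467805474 = 14467919265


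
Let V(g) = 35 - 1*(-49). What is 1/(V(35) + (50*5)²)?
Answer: 1/62584 ≈ 1.5979e-5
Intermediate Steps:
V(g) = 84 (V(g) = 35 + 49 = 84)
1/(V(35) + (50*5)²) = 1/(84 + (50*5)²) = 1/(84 + 250²) = 1/(84 + 62500) = 1/62584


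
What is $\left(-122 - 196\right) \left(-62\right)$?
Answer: $19716$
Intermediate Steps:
$\left(-122 - 196\right) \left(-62\right) = \left(-318\right) \left(-62\right) = 19716$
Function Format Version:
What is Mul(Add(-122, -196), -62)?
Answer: 19716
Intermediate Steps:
Mul(Add(-122, -196), -62) = Mul(-318, -62) = 19716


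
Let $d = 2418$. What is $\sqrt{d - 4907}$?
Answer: $i \sqrt{2489} \approx 49.89 i$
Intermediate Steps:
$\sqrt{d - 4907} = \sqrt{2418 - 4907} = \sqrt{-2489} = i \sqrt{2489}$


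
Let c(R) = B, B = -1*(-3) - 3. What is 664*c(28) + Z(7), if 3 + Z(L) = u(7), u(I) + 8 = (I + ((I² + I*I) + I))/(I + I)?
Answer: -3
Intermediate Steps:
B = 0 (B = 3 - 3 = 0)
u(I) = -8 + (2*I + 2*I²)/(2*I) (u(I) = -8 + (I + ((I² + I*I) + I))/(I + I) = -8 + (I + ((I² + I²) + I))/((2*I)) = -8 + (I + (2*I² + I))*(1/(2*I)) = -8 + (I + (I + 2*I²))*(1/(2*I)) = -8 + (2*I + 2*I²)*(1/(2*I)) = -8 + (2*I + 2*I²)/(2*I))
Z(L) = -3 (Z(L) = -3 + (-7 + 7) = -3 + 0 = -3)
c(R) = 0
664*c(28) + Z(7) = 664*0 - 3 = 0 - 3 = -3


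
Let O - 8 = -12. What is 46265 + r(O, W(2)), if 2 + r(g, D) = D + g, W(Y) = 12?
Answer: 46271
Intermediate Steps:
O = -4 (O = 8 - 12 = -4)
r(g, D) = -2 + D + g (r(g, D) = -2 + (D + g) = -2 + D + g)
46265 + r(O, W(2)) = 46265 + (-2 + 12 - 4) = 46265 + 6 = 46271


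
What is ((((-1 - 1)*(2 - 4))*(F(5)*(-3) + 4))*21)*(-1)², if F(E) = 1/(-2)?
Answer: 462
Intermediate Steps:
F(E) = -½
((((-1 - 1)*(2 - 4))*(F(5)*(-3) + 4))*21)*(-1)² = ((((-1 - 1)*(2 - 4))*(-½*(-3) + 4))*21)*(-1)² = (((-2*(-2))*(3/2 + 4))*21)*1 = ((4*(11/2))*21)*1 = (22*21)*1 = 462*1 = 462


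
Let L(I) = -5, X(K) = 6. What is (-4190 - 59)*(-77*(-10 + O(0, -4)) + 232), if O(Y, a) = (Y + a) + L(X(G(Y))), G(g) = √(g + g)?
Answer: -7202055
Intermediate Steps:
G(g) = √2*√g (G(g) = √(2*g) = √2*√g)
O(Y, a) = -5 + Y + a (O(Y, a) = (Y + a) - 5 = -5 + Y + a)
(-4190 - 59)*(-77*(-10 + O(0, -4)) + 232) = (-4190 - 59)*(-77*(-10 + (-5 + 0 - 4)) + 232) = -4249*(-77*(-10 - 9) + 232) = -4249*(-77*(-19) + 232) = -4249*(1463 + 232) = -4249*1695 = -7202055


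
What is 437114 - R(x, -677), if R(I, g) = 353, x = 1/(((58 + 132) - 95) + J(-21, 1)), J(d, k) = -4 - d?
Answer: 436761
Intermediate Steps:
x = 1/112 (x = 1/(((58 + 132) - 95) + (-4 - 1*(-21))) = 1/((190 - 95) + (-4 + 21)) = 1/(95 + 17) = 1/112 ≈ 0.0089286)
437114 - R(x, -677) = 437114 - 1*353 = 437114 - 353 = 436761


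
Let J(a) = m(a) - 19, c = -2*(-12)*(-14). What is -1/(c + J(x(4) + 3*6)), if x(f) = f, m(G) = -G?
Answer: 1/377 ≈ 0.0026525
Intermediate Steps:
c = -336 (c = 24*(-14) = -336)
J(a) = -19 - a (J(a) = -a - 19 = -19 - a)
-1/(c + J(x(4) + 3*6)) = -1/(-336 + (-19 - (4 + 3*6))) = -1/(-336 + (-19 - (4 + 18))) = -1/(-336 + (-19 - 1*22)) = -1/(-336 + (-19 - 22)) = -1/(-336 - 41) = -1/(-377) = -1*(-1/377) = 1/377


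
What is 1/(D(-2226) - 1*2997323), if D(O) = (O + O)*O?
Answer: 1/6912829 ≈ 1.4466e-7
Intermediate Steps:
D(O) = 2*O**2 (D(O) = (2*O)*O = 2*O**2)
1/(D(-2226) - 1*2997323) = 1/(2*(-2226)**2 - 1*2997323) = 1/(2*4955076 - 2997323) = 1/(9910152 - 2997323) = 1/6912829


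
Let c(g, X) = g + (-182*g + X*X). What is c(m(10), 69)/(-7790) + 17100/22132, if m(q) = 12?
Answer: 18977313/43102070 ≈ 0.44029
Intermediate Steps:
c(g, X) = X² - 181*g (c(g, X) = g + (-182*g + X²) = g + (X² - 182*g) = X² - 181*g)
c(m(10), 69)/(-7790) + 17100/22132 = (69² - 181*12)/(-7790) + 17100/22132 = (4761 - 2172)*(-1/7790) + 17100*(1/22132) = 2589*(-1/7790) + 4275/5533 = -2589/7790 + 4275/5533 = 18977313/43102070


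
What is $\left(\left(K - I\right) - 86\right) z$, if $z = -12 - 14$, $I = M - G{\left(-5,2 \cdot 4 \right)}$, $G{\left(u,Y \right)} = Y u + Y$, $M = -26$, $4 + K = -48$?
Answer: $3744$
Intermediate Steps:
$K = -52$ ($K = -4 - 48 = -52$)
$G{\left(u,Y \right)} = Y + Y u$
$I = 6$ ($I = -26 - 2 \cdot 4 \left(1 - 5\right) = -26 - 8 \left(-4\right) = -26 - -32 = -26 + 32 = 6$)
$z = -26$ ($z = -12 - 14 = -26$)
$\left(\left(K - I\right) - 86\right) z = \left(\left(-52 - 6\right) - 86\right) \left(-26\right) = \left(-58 - 86\right) \left(-26\right) = \left(-144\right) \left(-26\right) = 3744$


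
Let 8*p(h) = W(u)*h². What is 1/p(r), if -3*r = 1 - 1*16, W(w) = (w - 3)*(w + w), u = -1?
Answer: 1/25 ≈ 0.040000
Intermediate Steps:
W(w) = 2*w*(-3 + w) (W(w) = (-3 + w)*(2*w) = 2*w*(-3 + w))
r = 5 (r = -(1 - 1*16)/3 = -(1 - 16)/3 = -⅓*(-15) = 5)
p(h) = h² (p(h) = ((2*(-1)*(-3 - 1))*h²)/8 = ((2*(-1)*(-4))*h²)/8 = (8*h²)/8 = h²)
1/p(r) = 1/(5²) = 1/25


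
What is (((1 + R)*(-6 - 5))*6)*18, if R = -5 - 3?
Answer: 8316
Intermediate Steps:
R = -8
(((1 + R)*(-6 - 5))*6)*18 = (((1 - 8)*(-6 - 5))*6)*18 = (-7*(-11)*6)*18 = (77*6)*18 = 462*18 = 8316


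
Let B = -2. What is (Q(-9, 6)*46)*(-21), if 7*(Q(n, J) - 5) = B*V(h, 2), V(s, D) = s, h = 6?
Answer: -3174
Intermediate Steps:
Q(n, J) = 23/7 (Q(n, J) = 5 + (-2*6)/7 = 5 + (⅐)*(-12) = 5 - 12/7 = 23/7)
(Q(-9, 6)*46)*(-21) = ((23/7)*46)*(-21) = (1058/7)*(-21) = -3174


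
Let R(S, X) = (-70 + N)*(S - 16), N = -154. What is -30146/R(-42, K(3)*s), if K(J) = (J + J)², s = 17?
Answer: -15073/6496 ≈ -2.3204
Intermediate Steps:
K(J) = 4*J² (K(J) = (2*J)² = 4*J²)
R(S, X) = 3584 - 224*S (R(S, X) = (-70 - 154)*(S - 16) = -224*(-16 + S) = 3584 - 224*S)
-30146/R(-42, K(3)*s) = -30146/(3584 - 224*(-42)) = -30146/(3584 + 9408) = -30146/12992 = -30146*1/12992 = -15073/6496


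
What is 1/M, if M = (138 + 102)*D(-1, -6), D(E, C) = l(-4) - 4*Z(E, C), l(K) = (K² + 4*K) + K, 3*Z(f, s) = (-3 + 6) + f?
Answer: -1/1600 ≈ -0.00062500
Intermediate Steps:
Z(f, s) = 1 + f/3 (Z(f, s) = ((-3 + 6) + f)/3 = (3 + f)/3 = 1 + f/3)
l(K) = K² + 5*K
D(E, C) = -8 - 4*E/3 (D(E, C) = -4*(5 - 4) - 4*(1 + E/3) = -4*1 + (-4 - 4*E/3) = -4 + (-4 - 4*E/3) = -8 - 4*E/3)
M = -1600 (M = (138 + 102)*(-8 - 4/3*(-1)) = 240*(-8 + 4/3) = 240*(-20/3) = -1600)
1/M = 1/(-1600) = -1/1600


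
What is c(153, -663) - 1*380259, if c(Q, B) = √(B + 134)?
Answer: -380259 + 23*I ≈ -3.8026e+5 + 23.0*I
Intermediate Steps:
c(Q, B) = √(134 + B)
c(153, -663) - 1*380259 = √(134 - 663) - 1*380259 = √(-529) - 380259 = 23*I - 380259 = -380259 + 23*I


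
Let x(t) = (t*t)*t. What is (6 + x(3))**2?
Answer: 1089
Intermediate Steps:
x(t) = t**3 (x(t) = t**2*t = t**3)
(6 + x(3))**2 = (6 + 3**3)**2 = (6 + 27)**2 = 33**2 = 1089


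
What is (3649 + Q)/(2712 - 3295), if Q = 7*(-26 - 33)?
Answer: -3236/583 ≈ -5.5506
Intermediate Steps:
Q = -413 (Q = 7*(-59) = -413)
(3649 + Q)/(2712 - 3295) = (3649 - 413)/(2712 - 3295) = 3236/(-583) = 3236*(-1/583) = -3236/583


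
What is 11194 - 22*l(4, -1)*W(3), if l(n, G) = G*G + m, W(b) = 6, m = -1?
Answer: 11194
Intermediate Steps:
l(n, G) = -1 + G² (l(n, G) = G*G - 1 = G² - 1 = -1 + G²)
11194 - 22*l(4, -1)*W(3) = 11194 - 22*(-1 + (-1)²)*6 = 11194 - 22*(-1 + 1)*6 = 11194 - 22*0*6 = 11194 - 0*6 = 11194 - 1*0 = 11194 + 0 = 11194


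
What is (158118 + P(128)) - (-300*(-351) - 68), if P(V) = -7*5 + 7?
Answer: 52858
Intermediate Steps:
P(V) = -28 (P(V) = -35 + 7 = -28)
(158118 + P(128)) - (-300*(-351) - 68) = (158118 - 28) - (-300*(-351) - 68) = 158090 - (105300 - 68) = 158090 - 1*105232 = 158090 - 105232 = 52858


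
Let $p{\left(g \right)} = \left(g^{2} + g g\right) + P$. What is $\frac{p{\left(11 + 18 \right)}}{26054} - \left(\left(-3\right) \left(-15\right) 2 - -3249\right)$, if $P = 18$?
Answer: $- \frac{43496303}{13027} \approx -3338.9$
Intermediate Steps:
$p{\left(g \right)} = 18 + 2 g^{2}$ ($p{\left(g \right)} = \left(g^{2} + g g\right) + 18 = \left(g^{2} + g^{2}\right) + 18 = 2 g^{2} + 18 = 18 + 2 g^{2}$)
$\frac{p{\left(11 + 18 \right)}}{26054} - \left(\left(-3\right) \left(-15\right) 2 - -3249\right) = \frac{18 + 2 \left(11 + 18\right)^{2}}{26054} - \left(\left(-3\right) \left(-15\right) 2 - -3249\right) = \left(18 + 2 \cdot 29^{2}\right) \frac{1}{26054} - \left(45 \cdot 2 + 3249\right) = \left(18 + 2 \cdot 841\right) \frac{1}{26054} - \left(90 + 3249\right) = \left(18 + 1682\right) \frac{1}{26054} - 3339 = 1700 \cdot \frac{1}{26054} - 3339 = \frac{850}{13027} - 3339 = - \frac{43496303}{13027}$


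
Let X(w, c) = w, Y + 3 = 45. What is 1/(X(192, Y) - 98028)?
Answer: -1/97836 ≈ -1.0221e-5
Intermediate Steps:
Y = 42 (Y = -3 + 45 = 42)
1/(X(192, Y) - 98028) = 1/(192 - 98028) = 1/(-97836) = -1/97836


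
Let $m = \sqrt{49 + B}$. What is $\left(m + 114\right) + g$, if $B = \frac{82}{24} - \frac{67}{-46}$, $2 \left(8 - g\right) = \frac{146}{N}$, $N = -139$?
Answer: $\frac{17031}{139} + \frac{\sqrt{1025961}}{138} \approx 129.86$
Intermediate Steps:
$g = \frac{1185}{139}$ ($g = 8 - \frac{146 \frac{1}{-139}}{2} = 8 - \frac{146 \left(- \frac{1}{139}\right)}{2} = 8 - - \frac{73}{139} = 8 + \frac{73}{139} = \frac{1185}{139} \approx 8.5252$)
$B = \frac{1345}{276}$ ($B = 82 \cdot \frac{1}{24} - - \frac{67}{46} = \frac{41}{12} + \frac{67}{46} = \frac{1345}{276} \approx 4.8732$)
$m = \frac{\sqrt{1025961}}{138}$ ($m = \sqrt{49 + \frac{1345}{276}} = \sqrt{\frac{14869}{276}} = \frac{\sqrt{1025961}}{138} \approx 7.3398$)
$\left(m + 114\right) + g = \left(\frac{\sqrt{1025961}}{138} + 114\right) + \frac{1185}{139} = \left(114 + \frac{\sqrt{1025961}}{138}\right) + \frac{1185}{139} = \frac{17031}{139} + \frac{\sqrt{1025961}}{138}$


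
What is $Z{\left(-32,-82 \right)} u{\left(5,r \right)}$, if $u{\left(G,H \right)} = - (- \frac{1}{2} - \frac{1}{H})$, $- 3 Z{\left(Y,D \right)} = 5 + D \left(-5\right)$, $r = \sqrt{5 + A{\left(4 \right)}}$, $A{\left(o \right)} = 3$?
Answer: $- \frac{415}{6} - \frac{415 \sqrt{2}}{12} \approx -118.07$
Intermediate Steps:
$r = 2 \sqrt{2}$ ($r = \sqrt{5 + 3} = \sqrt{8} = 2 \sqrt{2} \approx 2.8284$)
$Z{\left(Y,D \right)} = - \frac{5}{3} + \frac{5 D}{3}$ ($Z{\left(Y,D \right)} = - \frac{5 + D \left(-5\right)}{3} = - \frac{5 - 5 D}{3} = - \frac{5}{3} + \frac{5 D}{3}$)
$u{\left(G,H \right)} = \frac{1}{2} + \frac{1}{H}$ ($u{\left(G,H \right)} = - (\left(-1\right) \frac{1}{2} - \frac{1}{H}) = - (- \frac{1}{2} - \frac{1}{H}) = \frac{1}{2} + \frac{1}{H}$)
$Z{\left(-32,-82 \right)} u{\left(5,r \right)} = \left(- \frac{5}{3} + \frac{5}{3} \left(-82\right)\right) \frac{2 + 2 \sqrt{2}}{2 \cdot 2 \sqrt{2}} = \left(- \frac{5}{3} - \frac{410}{3}\right) \frac{\frac{\sqrt{2}}{4} \left(2 + 2 \sqrt{2}\right)}{2} = - \frac{415 \frac{\sqrt{2} \left(2 + 2 \sqrt{2}\right)}{8}}{3} = - \frac{415 \sqrt{2} \left(2 + 2 \sqrt{2}\right)}{24}$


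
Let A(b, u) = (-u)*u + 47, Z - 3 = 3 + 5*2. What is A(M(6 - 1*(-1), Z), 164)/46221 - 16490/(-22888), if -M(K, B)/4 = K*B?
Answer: 73832189/528953124 ≈ 0.13958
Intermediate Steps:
Z = 16 (Z = 3 + (3 + 5*2) = 3 + (3 + 10) = 3 + 13 = 16)
M(K, B) = -4*B*K (M(K, B) = -4*K*B = -4*B*K)
A(b, u) = 47 - u**2 (A(b, u) = -u**2 + 47 = 47 - u**2)
A(M(6 - 1*(-1), Z), 164)/46221 - 16490/(-22888) = (47 - 1*164**2)/46221 - 16490/(-22888) = (47 - 1*26896)*(1/46221) - 16490*(-1/22888) = (47 - 26896)*(1/46221) + 8245/11444 = -26849*1/46221 + 8245/11444 = -26849/46221 + 8245/11444 = 73832189/528953124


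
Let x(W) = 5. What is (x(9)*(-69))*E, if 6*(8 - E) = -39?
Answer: -10005/2 ≈ -5002.5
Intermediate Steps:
E = 29/2 (E = 8 - 1/6*(-39) = 8 + 13/2 = 29/2 ≈ 14.500)
(x(9)*(-69))*E = (5*(-69))*(29/2) = -345*29/2 = -10005/2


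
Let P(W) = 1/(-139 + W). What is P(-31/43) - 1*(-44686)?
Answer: 268473445/6008 ≈ 44686.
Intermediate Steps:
P(-31/43) - 1*(-44686) = 1/(-139 - 31/43) - 1*(-44686) = 1/(-139 - 31*1/43) + 44686 = 1/(-139 - 31/43) + 44686 = 1/(-6008/43) + 44686 = -43/6008 + 44686 = 268473445/6008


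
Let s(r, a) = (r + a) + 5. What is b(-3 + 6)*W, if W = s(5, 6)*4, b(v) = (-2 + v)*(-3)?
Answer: -192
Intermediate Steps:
s(r, a) = 5 + a + r (s(r, a) = (a + r) + 5 = 5 + a + r)
b(v) = 6 - 3*v
W = 64 (W = (5 + 6 + 5)*4 = 16*4 = 64)
b(-3 + 6)*W = (6 - 3*(-3 + 6))*64 = (6 - 3*3)*64 = (6 - 9)*64 = -3*64 = -192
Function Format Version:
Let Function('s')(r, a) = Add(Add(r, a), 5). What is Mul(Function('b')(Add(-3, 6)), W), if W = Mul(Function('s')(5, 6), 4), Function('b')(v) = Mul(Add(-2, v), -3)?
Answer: -192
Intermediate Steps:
Function('s')(r, a) = Add(5, a, r) (Function('s')(r, a) = Add(Add(a, r), 5) = Add(5, a, r))
Function('b')(v) = Add(6, Mul(-3, v))
W = 64 (W = Mul(Add(5, 6, 5), 4) = Mul(16, 4) = 64)
Mul(Function('b')(Add(-3, 6)), W) = Mul(Add(6, Mul(-3, Add(-3, 6))), 64) = Mul(Add(6, Mul(-3, 3)), 64) = Mul(Add(6, -9), 64) = Mul(-3, 64) = -192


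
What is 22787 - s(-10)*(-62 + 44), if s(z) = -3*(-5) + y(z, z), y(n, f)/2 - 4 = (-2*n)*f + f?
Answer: 15641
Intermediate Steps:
y(n, f) = 8 + 2*f - 4*f*n (y(n, f) = 8 + 2*((-2*n)*f + f) = 8 + 2*(-2*f*n + f) = 8 + 2*(f - 2*f*n) = 8 + (2*f - 4*f*n) = 8 + 2*f - 4*f*n)
s(z) = 23 - 4*z² + 2*z (s(z) = -3*(-5) + (8 + 2*z - 4*z*z) = 15 + (8 + 2*z - 4*z²) = 15 + (8 - 4*z² + 2*z) = 23 - 4*z² + 2*z)
22787 - s(-10)*(-62 + 44) = 22787 - (23 - 4*(-10)² + 2*(-10))*(-62 + 44) = 22787 - (23 - 4*100 - 20)*(-18) = 22787 - (23 - 400 - 20)*(-18) = 22787 - (-397)*(-18) = 22787 - 1*7146 = 22787 - 7146 = 15641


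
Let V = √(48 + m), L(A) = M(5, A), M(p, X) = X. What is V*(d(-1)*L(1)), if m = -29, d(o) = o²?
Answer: √19 ≈ 4.3589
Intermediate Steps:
L(A) = A
V = √19 (V = √(48 - 29) = √19 ≈ 4.3589)
V*(d(-1)*L(1)) = √19*((-1)²*1) = √19*(1*1) = √19*1 = √19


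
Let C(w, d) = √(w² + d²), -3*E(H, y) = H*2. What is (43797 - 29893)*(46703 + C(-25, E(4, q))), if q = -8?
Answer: 649358512 + 13904*√5689/3 ≈ 6.4971e+8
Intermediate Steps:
E(H, y) = -2*H/3 (E(H, y) = -H*2/3 = -2*H/3)
C(w, d) = √(d² + w²)
(43797 - 29893)*(46703 + C(-25, E(4, q))) = (43797 - 29893)*(46703 + √((-⅔*4)² + (-25)²)) = 13904*(46703 + √((-8/3)² + 625)) = 13904*(46703 + √(64/9 + 625)) = 13904*(46703 + √(5689/9)) = 13904*(46703 + √5689/3) = 649358512 + 13904*√5689/3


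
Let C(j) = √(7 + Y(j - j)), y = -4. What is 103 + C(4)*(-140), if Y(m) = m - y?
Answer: 103 - 140*√11 ≈ -361.33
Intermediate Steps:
Y(m) = 4 + m (Y(m) = m - 1*(-4) = m + 4 = 4 + m)
C(j) = √11 (C(j) = √(7 + (4 + (j - j))) = √(7 + (4 + 0)) = √(7 + 4) = √11)
103 + C(4)*(-140) = 103 + √11*(-140) = 103 - 140*√11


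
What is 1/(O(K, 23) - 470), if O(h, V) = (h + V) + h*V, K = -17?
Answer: -1/855 ≈ -0.0011696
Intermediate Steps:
O(h, V) = V + h + V*h (O(h, V) = (V + h) + V*h = V + h + V*h)
1/(O(K, 23) - 470) = 1/((23 - 17 + 23*(-17)) - 470) = 1/((23 - 17 - 391) - 470) = 1/(-385 - 470) = 1/(-855) = -1/855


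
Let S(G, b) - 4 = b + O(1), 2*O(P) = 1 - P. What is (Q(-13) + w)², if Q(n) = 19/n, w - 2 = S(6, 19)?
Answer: 93636/169 ≈ 554.06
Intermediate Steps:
O(P) = ½ - P/2 (O(P) = (1 - P)/2 = ½ - P/2)
S(G, b) = 4 + b (S(G, b) = 4 + (b + (½ - ½*1)) = 4 + (b + (½ - ½)) = 4 + (b + 0) = 4 + b)
w = 25 (w = 2 + (4 + 19) = 2 + 23 = 25)
(Q(-13) + w)² = (19/(-13) + 25)² = (19*(-1/13) + 25)² = (-19/13 + 25)² = (306/13)² = 93636/169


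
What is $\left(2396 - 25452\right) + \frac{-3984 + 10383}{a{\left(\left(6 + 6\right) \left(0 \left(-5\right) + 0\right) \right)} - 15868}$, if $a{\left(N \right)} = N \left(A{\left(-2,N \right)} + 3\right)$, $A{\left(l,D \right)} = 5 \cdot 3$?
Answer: $- \frac{365859007}{15868} \approx -23056.0$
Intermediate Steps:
$A{\left(l,D \right)} = 15$
$a{\left(N \right)} = 18 N$ ($a{\left(N \right)} = N \left(15 + 3\right) = N 18 = 18 N$)
$\left(2396 - 25452\right) + \frac{-3984 + 10383}{a{\left(\left(6 + 6\right) \left(0 \left(-5\right) + 0\right) \right)} - 15868} = \left(2396 - 25452\right) + \frac{-3984 + 10383}{18 \left(6 + 6\right) \left(0 \left(-5\right) + 0\right) - 15868} = -23056 + \frac{6399}{18 \cdot 12 \left(0 + 0\right) - 15868} = -23056 + \frac{6399}{18 \cdot 12 \cdot 0 - 15868} = -23056 + \frac{6399}{18 \cdot 0 - 15868} = -23056 + \frac{6399}{0 - 15868} = -23056 + \frac{6399}{-15868} = -23056 + 6399 \left(- \frac{1}{15868}\right) = -23056 - \frac{6399}{15868} = - \frac{365859007}{15868}$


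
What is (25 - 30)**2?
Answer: 25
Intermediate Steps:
(25 - 30)**2 = (-5)**2 = 25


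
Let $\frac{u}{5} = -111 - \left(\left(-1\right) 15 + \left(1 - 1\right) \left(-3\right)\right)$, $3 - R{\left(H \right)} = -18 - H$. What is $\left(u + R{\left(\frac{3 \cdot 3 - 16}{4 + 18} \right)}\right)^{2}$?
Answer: $\frac{102111025}{484} \approx 2.1097 \cdot 10^{5}$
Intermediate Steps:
$R{\left(H \right)} = 21 + H$ ($R{\left(H \right)} = 3 - \left(-18 - H\right) = 3 + \left(18 + H\right) = 21 + H$)
$u = -480$ ($u = 5 \left(-111 - \left(\left(-1\right) 15 + \left(1 - 1\right) \left(-3\right)\right)\right) = 5 \left(-111 - \left(-15 + \left(1 - 1\right) \left(-3\right)\right)\right) = 5 \left(-111 - \left(-15 + 0 \left(-3\right)\right)\right) = 5 \left(-111 - \left(-15 + 0\right)\right) = 5 \left(-111 - -15\right) = 5 \left(-111 + 15\right) = 5 \left(-96\right) = -480$)
$\left(u + R{\left(\frac{3 \cdot 3 - 16}{4 + 18} \right)}\right)^{2} = \left(-480 + \left(21 + \frac{3 \cdot 3 - 16}{4 + 18}\right)\right)^{2} = \left(-480 + \left(21 + \frac{9 - 16}{22}\right)\right)^{2} = \left(-480 + \left(21 - \frac{7}{22}\right)\right)^{2} = \left(-480 + \frac{455}{22}\right)^{2} = \left(- \frac{10105}{22}\right)^{2} = \frac{102111025}{484}$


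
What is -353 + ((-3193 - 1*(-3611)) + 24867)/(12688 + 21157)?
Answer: -2384400/6769 ≈ -352.25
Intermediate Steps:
-353 + ((-3193 - 1*(-3611)) + 24867)/(12688 + 21157) = -353 + ((-3193 + 3611) + 24867)/33845 = -353 + (418 + 24867)*(1/33845) = -353 + 25285*(1/33845) = -353 + 5057/6769 = -2384400/6769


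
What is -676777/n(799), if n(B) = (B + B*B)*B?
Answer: -676777/510720800 ≈ -0.0013251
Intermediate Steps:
n(B) = B*(B + B²) (n(B) = (B + B²)*B = B*(B + B²))
-676777/n(799) = -676777*1/(638401*(1 + 799)) = -676777/(638401*800) = -676777/510720800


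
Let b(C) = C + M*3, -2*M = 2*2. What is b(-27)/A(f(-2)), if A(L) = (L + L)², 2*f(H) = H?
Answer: -33/4 ≈ -8.2500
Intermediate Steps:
M = -2 ≈ -2.0000
f(H) = H/2
A(L) = 4*L² (A(L) = (2*L)² = 4*L²)
b(C) = -6 + C (b(C) = C - 2*3 = C - 6 = -6 + C)
b(-27)/A(f(-2)) = (-6 - 27)/((4*((½)*(-2))²)) = -33/(4*(-1)²) = -33/(4*1) = -33/4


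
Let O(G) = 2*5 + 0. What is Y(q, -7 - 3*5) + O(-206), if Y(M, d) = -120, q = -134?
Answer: -110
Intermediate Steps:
O(G) = 10 (O(G) = 10 + 0 = 10)
Y(q, -7 - 3*5) + O(-206) = -120 + 10 = -110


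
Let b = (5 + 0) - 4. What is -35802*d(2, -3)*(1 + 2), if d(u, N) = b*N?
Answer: 322218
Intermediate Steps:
b = 1 (b = 5 - 4 = 1)
d(u, N) = N (d(u, N) = 1*N = N)
-35802*d(2, -3)*(1 + 2) = -(-107406)*(1 + 2) = -(-107406)*3 = -35802*(-9) = 322218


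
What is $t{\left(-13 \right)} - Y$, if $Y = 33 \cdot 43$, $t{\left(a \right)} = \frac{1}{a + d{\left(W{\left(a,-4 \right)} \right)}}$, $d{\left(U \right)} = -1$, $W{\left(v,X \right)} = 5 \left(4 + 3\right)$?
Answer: $- \frac{19867}{14} \approx -1419.1$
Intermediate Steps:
$W{\left(v,X \right)} = 35$ ($W{\left(v,X \right)} = 5 \cdot 7 = 35$)
$t{\left(a \right)} = \frac{1}{-1 + a}$ ($t{\left(a \right)} = \frac{1}{a - 1} = \frac{1}{-1 + a}$)
$Y = 1419$
$t{\left(-13 \right)} - Y = \frac{1}{-1 - 13} - 1419 = \frac{1}{-14} - 1419 = - \frac{1}{14} - 1419 = - \frac{19867}{14}$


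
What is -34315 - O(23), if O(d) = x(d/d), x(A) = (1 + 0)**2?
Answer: -34316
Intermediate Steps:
x(A) = 1 (x(A) = 1**2 = 1)
O(d) = 1
-34315 - O(23) = -34315 - 1*1 = -34315 - 1 = -34316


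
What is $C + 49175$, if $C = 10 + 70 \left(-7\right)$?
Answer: $48695$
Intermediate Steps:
$C = -480$ ($C = 10 - 490 = -480$)
$C + 49175 = -480 + 49175 = 48695$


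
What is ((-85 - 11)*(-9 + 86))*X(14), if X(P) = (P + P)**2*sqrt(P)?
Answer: -5795328*sqrt(14) ≈ -2.1684e+7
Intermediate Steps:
X(P) = 4*P**(5/2) (X(P) = (2*P)**2*sqrt(P) = (4*P**2)*sqrt(P) = 4*P**(5/2))
((-85 - 11)*(-9 + 86))*X(14) = ((-85 - 11)*(-9 + 86))*(4*14**(5/2)) = (-96*77)*(4*(196*sqrt(14))) = -5795328*sqrt(14)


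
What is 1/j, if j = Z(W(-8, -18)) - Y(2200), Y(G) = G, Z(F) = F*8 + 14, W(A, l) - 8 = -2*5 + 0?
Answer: -1/2202 ≈ -0.00045413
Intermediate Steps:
W(A, l) = -2 (W(A, l) = 8 + (-2*5 + 0) = 8 + (-10 + 0) = 8 - 10 = -2)
Z(F) = 14 + 8*F (Z(F) = 8*F + 14 = 14 + 8*F)
j = -2202 (j = (14 + 8*(-2)) - 1*2200 = (14 - 16) - 2200 = -2 - 2200 = -2202)
1/j = 1/(-2202) = -1/2202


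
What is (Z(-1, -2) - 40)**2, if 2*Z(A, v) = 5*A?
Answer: 7225/4 ≈ 1806.3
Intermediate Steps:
Z(A, v) = 5*A/2 (Z(A, v) = (5*A)/2 = 5*A/2)
(Z(-1, -2) - 40)**2 = ((5/2)*(-1) - 40)**2 = (-5/2 - 40)**2 = (-85/2)**2 = 7225/4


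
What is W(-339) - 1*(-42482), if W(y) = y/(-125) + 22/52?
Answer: 138076689/3250 ≈ 42485.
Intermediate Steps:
W(y) = 11/26 - y/125 (W(y) = y*(-1/125) + 22*(1/52) = -y/125 + 11/26 = 11/26 - y/125)
W(-339) - 1*(-42482) = (11/26 - 1/125*(-339)) - 1*(-42482) = (11/26 + 339/125) + 42482 = 10189/3250 + 42482 = 138076689/3250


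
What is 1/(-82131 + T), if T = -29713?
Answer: -1/111844 ≈ -8.9410e-6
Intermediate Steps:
1/(-82131 + T) = 1/(-82131 - 29713) = 1/(-111844) = -1/111844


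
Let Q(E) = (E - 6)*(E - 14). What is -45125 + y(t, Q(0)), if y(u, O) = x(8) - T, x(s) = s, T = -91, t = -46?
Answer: -45026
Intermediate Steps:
Q(E) = (-14 + E)*(-6 + E) (Q(E) = (-6 + E)*(-14 + E) = (-14 + E)*(-6 + E))
y(u, O) = 99 (y(u, O) = 8 - 1*(-91) = 8 + 91 = 99)
-45125 + y(t, Q(0)) = -45125 + 99 = -45026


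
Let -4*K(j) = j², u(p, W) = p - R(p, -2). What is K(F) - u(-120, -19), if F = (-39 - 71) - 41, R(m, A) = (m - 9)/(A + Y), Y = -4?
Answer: -22235/4 ≈ -5558.8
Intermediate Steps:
R(m, A) = (-9 + m)/(-4 + A) (R(m, A) = (m - 9)/(A - 4) = (-9 + m)/(-4 + A))
u(p, W) = -3/2 + 7*p/6 (u(p, W) = p - (-9 + p)/(-4 - 2) = p - (-9 + p)/(-6) = p - (-1)*(-9 + p)/6 = p - (3/2 - p/6) = p + (-3/2 + p/6) = -3/2 + 7*p/6)
F = -151 (F = -110 - 41 = -151)
K(j) = -j²/4
K(F) - u(-120, -19) = -¼*(-151)² - (-3/2 + (7/6)*(-120)) = -¼*22801 - (-3/2 - 140) = -22801/4 - 1*(-283/2) = -22801/4 + 283/2 = -22235/4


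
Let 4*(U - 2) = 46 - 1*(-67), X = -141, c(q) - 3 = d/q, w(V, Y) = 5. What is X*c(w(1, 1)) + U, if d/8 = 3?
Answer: -21391/20 ≈ -1069.6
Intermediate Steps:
d = 24 (d = 8*3 = 24)
c(q) = 3 + 24/q
U = 121/4 (U = 2 + (46 - 1*(-67))/4 = 2 + (46 + 67)/4 = 2 + (1/4)*113 = 2 + 113/4 = 121/4 ≈ 30.250)
X*c(w(1, 1)) + U = -141*(3 + 24/5) + 121/4 = -141*39/5 + 121/4 = -5499/5 + 121/4 = -21391/20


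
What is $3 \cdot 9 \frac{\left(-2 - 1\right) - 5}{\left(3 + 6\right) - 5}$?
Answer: $-54$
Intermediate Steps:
$3 \cdot 9 \frac{\left(-2 - 1\right) - 5}{\left(3 + 6\right) - 5} = 27 \frac{\left(-2 - 1\right) - 5}{9 - 5} = 27 \frac{-3 - 5}{4} = 27 \left(\left(-8\right) \frac{1}{4}\right) = 27 \left(-2\right) = -54$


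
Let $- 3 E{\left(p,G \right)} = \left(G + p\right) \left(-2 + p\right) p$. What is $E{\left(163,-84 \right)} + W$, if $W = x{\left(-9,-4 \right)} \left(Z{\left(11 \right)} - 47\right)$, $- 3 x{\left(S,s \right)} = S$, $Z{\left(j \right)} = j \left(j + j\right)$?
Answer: $- \frac{2071442}{3} \approx -6.9048 \cdot 10^{5}$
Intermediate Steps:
$Z{\left(j \right)} = 2 j^{2}$ ($Z{\left(j \right)} = j 2 j = 2 j^{2}$)
$x{\left(S,s \right)} = - \frac{S}{3}$
$E{\left(p,G \right)} = - \frac{p \left(-2 + p\right) \left(G + p\right)}{3}$ ($E{\left(p,G \right)} = - \frac{\left(G + p\right) \left(-2 + p\right) p}{3} = - \frac{\left(-2 + p\right) \left(G + p\right) p}{3} = - \frac{p \left(-2 + p\right) \left(G + p\right)}{3}$)
$W = 585$ ($W = \left(- \frac{1}{3}\right) \left(-9\right) \left(2 \cdot 11^{2} - 47\right) = 3 \left(2 \cdot 121 - 47\right) = 3 \left(242 - 47\right) = 3 \cdot 195 = 585$)
$E{\left(163,-84 \right)} + W = \frac{1}{3} \cdot 163 \left(- 163^{2} + 2 \left(-84\right) + 2 \cdot 163 - \left(-84\right) 163\right) + 585 = \frac{1}{3} \cdot 163 \left(\left(-1\right) 26569 - 168 + 326 + 13692\right) + 585 = \frac{1}{3} \cdot 163 \left(-26569 - 168 + 326 + 13692\right) + 585 = \frac{1}{3} \cdot 163 \left(-12719\right) + 585 = - \frac{2073197}{3} + 585 = - \frac{2071442}{3}$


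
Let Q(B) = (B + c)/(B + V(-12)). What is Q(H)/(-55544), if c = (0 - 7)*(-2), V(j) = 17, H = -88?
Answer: -37/1971812 ≈ -1.8764e-5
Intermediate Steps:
c = 14 (c = -7*(-2) = 14)
Q(B) = (14 + B)/(17 + B) (Q(B) = (B + 14)/(B + 17) = (14 + B)/(17 + B))
Q(H)/(-55544) = ((14 - 88)/(17 - 88))/(-55544) = (-74/(-71))*(-1/55544) = -1/71*(-74)*(-1/55544) = (74/71)*(-1/55544) = -37/1971812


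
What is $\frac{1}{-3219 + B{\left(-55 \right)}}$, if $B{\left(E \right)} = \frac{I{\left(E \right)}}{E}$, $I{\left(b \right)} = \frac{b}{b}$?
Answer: $- \frac{55}{177046} \approx -0.00031065$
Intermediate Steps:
$I{\left(b \right)} = 1$
$B{\left(E \right)} = \frac{1}{E}$ ($B{\left(E \right)} = 1 \frac{1}{E} = \frac{1}{E}$)
$\frac{1}{-3219 + B{\left(-55 \right)}} = \frac{1}{-3219 + \frac{1}{-55}} = \frac{1}{-3219 - \frac{1}{55}} = \frac{1}{- \frac{177046}{55}} = - \frac{55}{177046}$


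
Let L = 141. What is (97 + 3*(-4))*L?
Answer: 11985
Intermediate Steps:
(97 + 3*(-4))*L = (97 + 3*(-4))*141 = (97 - 12)*141 = 85*141 = 11985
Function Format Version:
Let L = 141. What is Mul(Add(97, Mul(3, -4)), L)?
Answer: 11985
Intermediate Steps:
Mul(Add(97, Mul(3, -4)), L) = Mul(Add(97, Mul(3, -4)), 141) = Mul(Add(97, -12), 141) = Mul(85, 141) = 11985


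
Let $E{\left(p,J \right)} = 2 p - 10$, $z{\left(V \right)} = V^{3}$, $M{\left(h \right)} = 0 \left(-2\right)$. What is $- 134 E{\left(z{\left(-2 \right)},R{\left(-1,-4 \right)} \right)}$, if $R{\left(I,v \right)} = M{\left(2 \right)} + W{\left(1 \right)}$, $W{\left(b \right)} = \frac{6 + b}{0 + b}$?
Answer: $3484$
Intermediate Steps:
$M{\left(h \right)} = 0$
$W{\left(b \right)} = \frac{6 + b}{b}$
$R{\left(I,v \right)} = 7$ ($R{\left(I,v \right)} = 0 + \frac{6 + 1}{1} = 0 + 1 \cdot 7 = 0 + 7 = 7$)
$E{\left(p,J \right)} = -10 + 2 p$
$- 134 E{\left(z{\left(-2 \right)},R{\left(-1,-4 \right)} \right)} = - 134 \left(-10 + 2 \left(-2\right)^{3}\right) = - 134 \left(-10 + 2 \left(-8\right)\right) = - 134 \left(-10 - 16\right) = \left(-134\right) \left(-26\right) = 3484$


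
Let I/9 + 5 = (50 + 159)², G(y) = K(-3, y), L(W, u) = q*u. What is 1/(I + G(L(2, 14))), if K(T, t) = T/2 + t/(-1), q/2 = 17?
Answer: 2/785213 ≈ 2.5471e-6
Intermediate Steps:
q = 34 (q = 2*17 = 34)
L(W, u) = 34*u
K(T, t) = T/2 - t (K(T, t) = T*(½) + t*(-1) = T/2 - t)
G(y) = -3/2 - y (G(y) = (½)*(-3) - y = -3/2 - y)
I = 393084 (I = -45 + 9*(50 + 159)² = -45 + 9*209² = -45 + 9*43681 = -45 + 393129 = 393084)
1/(I + G(L(2, 14))) = 1/(393084 + (-3/2 - 34*14)) = 1/(393084 + (-3/2 - 1*476)) = 1/(393084 + (-3/2 - 476)) = 1/(393084 - 955/2) = 1/(785213/2) = 2/785213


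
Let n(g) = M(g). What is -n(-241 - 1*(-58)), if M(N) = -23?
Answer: 23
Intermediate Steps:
n(g) = -23
-n(-241 - 1*(-58)) = -1*(-23) = 23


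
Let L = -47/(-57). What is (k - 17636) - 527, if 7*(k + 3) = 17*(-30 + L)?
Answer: -7276505/399 ≈ -18237.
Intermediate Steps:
L = 47/57 (L = -47*(-1/57) = 47/57 ≈ 0.82456)
k = -29468/399 (k = -3 + (17*(-30 + 47/57))/7 = -3 + (17*(-1663/57))/7 = -3 + (⅐)*(-28271/57) = -3 - 28271/399 = -29468/399 ≈ -73.855)
(k - 17636) - 527 = (-29468/399 - 17636) - 527 = -7066232/399 - 527 = -7276505/399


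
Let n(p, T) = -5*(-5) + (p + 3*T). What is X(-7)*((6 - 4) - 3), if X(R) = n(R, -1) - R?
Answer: -22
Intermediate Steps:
n(p, T) = 25 + p + 3*T (n(p, T) = 25 + (p + 3*T) = 25 + p + 3*T)
X(R) = 22 (X(R) = (25 + R + 3*(-1)) - R = (25 + R - 3) - R = (22 + R) - R = 22)
X(-7)*((6 - 4) - 3) = 22*((6 - 4) - 3) = 22*(2 - 3) = 22*(-1) = -22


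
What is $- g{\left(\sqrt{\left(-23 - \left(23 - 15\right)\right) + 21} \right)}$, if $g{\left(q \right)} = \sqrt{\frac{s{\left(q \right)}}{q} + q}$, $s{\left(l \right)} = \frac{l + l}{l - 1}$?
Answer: $- \sqrt{\frac{8 + i \sqrt{10}}{1 - i \sqrt{10}}} \approx -1.0982 - 1.178 i$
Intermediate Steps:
$s{\left(l \right)} = \frac{2 l}{-1 + l}$
$g{\left(q \right)} = \sqrt{q + \frac{2}{-1 + q}}$ ($g{\left(q \right)} = \sqrt{\frac{2 q \frac{1}{-1 + q}}{q} + q} = \sqrt{\frac{2}{-1 + q} + q} = \sqrt{q + \frac{2}{-1 + q}}$)
$- g{\left(\sqrt{\left(-23 - \left(23 - 15\right)\right) + 21} \right)} = - \sqrt{\frac{2 + \sqrt{\left(-23 - \left(23 - 15\right)\right) + 21} \left(-1 + \sqrt{\left(-23 - \left(23 - 15\right)\right) + 21}\right)}{-1 + \sqrt{\left(-23 - \left(23 - 15\right)\right) + 21}}} = - \sqrt{\frac{2 + \sqrt{\left(-23 - 8\right) + 21} \left(-1 + \sqrt{\left(-23 - 8\right) + 21}\right)}{-1 + \sqrt{\left(-23 - 8\right) + 21}}} = - \sqrt{\frac{2 + \sqrt{-31 + 21} \left(-1 + \sqrt{-31 + 21}\right)}{-1 + \sqrt{-31 + 21}}} = - \sqrt{\frac{2 + \sqrt{-10} \left(-1 + \sqrt{-10}\right)}{-1 + \sqrt{-10}}} = - \sqrt{\frac{2 + i \sqrt{10} \left(-1 + i \sqrt{10}\right)}{-1 + i \sqrt{10}}}$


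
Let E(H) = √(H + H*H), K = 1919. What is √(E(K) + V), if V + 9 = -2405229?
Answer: √(-2405238 + 8*√57570) ≈ 1550.3*I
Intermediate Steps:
V = -2405238 (V = -9 - 2405229 = -2405238)
E(H) = √(H + H²)
√(E(K) + V) = √(√(1919*(1 + 1919)) - 2405238) = √(√(1919*1920) - 2405238) = √(√3684480 - 2405238) = √(8*√57570 - 2405238) = √(-2405238 + 8*√57570)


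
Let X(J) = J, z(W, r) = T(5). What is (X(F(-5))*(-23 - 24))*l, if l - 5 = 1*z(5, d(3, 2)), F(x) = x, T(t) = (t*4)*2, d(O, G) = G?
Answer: 10575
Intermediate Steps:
T(t) = 8*t (T(t) = (4*t)*2 = 8*t)
z(W, r) = 40 (z(W, r) = 8*5 = 40)
l = 45 (l = 5 + 1*40 = 5 + 40 = 45)
(X(F(-5))*(-23 - 24))*l = -5*(-23 - 24)*45 = -5*(-47)*45 = 235*45 = 10575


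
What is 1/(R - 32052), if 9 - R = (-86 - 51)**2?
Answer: -1/50812 ≈ -1.9680e-5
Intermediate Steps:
R = -18760 (R = 9 - (-86 - 51)**2 = 9 - 1*(-137)**2 = 9 - 1*18769 = 9 - 18769 = -18760)
1/(R - 32052) = 1/(-18760 - 32052) = 1/(-50812) = -1/50812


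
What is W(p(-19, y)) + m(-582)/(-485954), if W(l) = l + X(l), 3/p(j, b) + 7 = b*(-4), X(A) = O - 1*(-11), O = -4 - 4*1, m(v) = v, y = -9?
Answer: 21876369/7046333 ≈ 3.1046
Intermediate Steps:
O = -8 (O = -4 - 4 = -8)
X(A) = 3 (X(A) = -8 - 1*(-11) = -8 + 11 = 3)
p(j, b) = 3/(-7 - 4*b) (p(j, b) = 3/(-7 + b*(-4)) = 3/(-7 - 4*b))
W(l) = 3 + l (W(l) = l + 3 = 3 + l)
W(p(-19, y)) + m(-582)/(-485954) = (3 - 3/(7 + 4*(-9))) - 582/(-485954) = (3 - 3/(7 - 36)) - 582*(-1/485954) = (3 - 3/(-29)) + 291/242977 = (3 - 3*(-1/29)) + 291/242977 = (3 + 3/29) + 291/242977 = 90/29 + 291/242977 = 21876369/7046333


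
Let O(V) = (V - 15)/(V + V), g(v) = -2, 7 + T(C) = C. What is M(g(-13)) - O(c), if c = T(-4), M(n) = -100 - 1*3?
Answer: -1146/11 ≈ -104.18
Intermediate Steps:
T(C) = -7 + C
M(n) = -103 (M(n) = -100 - 3 = -103)
c = -11 (c = -7 - 4 = -11)
O(V) = (-15 + V)/(2*V) (O(V) = (-15 + V)/((2*V)) = (-15 + V)*(1/(2*V)) = (-15 + V)/(2*V))
M(g(-13)) - O(c) = -103 - (-15 - 11)/(2*(-11)) = -103 - (-1)*(-26)/(2*11) = -103 - 1*13/11 = -103 - 13/11 = -1146/11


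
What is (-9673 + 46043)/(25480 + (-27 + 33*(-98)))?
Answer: 36370/22219 ≈ 1.6369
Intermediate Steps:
(-9673 + 46043)/(25480 + (-27 + 33*(-98))) = 36370/(25480 + (-27 - 3234)) = 36370/(25480 - 3261) = 36370/22219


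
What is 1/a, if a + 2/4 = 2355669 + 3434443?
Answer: 2/11580223 ≈ 1.7271e-7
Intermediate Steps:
a = 11580223/2 (a = -½ + (2355669 + 3434443) = -½ + 5790112 = 11580223/2 ≈ 5.7901e+6)
1/a = 1/(11580223/2) = 2/11580223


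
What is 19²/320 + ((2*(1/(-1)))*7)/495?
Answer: 34843/31680 ≈ 1.0998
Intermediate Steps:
19²/320 + ((2*(1/(-1)))*7)/495 = 361*(1/320) + ((2*(1*(-1)))*7)*(1/495) = 361/320 + ((2*(-1))*7)*(1/495) = 361/320 - 2*7*(1/495) = 361/320 - 14*1/495 = 361/320 - 14/495 = 34843/31680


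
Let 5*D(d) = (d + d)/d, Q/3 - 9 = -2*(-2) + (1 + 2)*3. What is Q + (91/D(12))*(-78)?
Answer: -17679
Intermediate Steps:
Q = 66 (Q = 27 + 3*(-2*(-2) + (1 + 2)*3) = 27 + 3*(4 + 3*3) = 27 + 3*(4 + 9) = 27 + 3*13 = 27 + 39 = 66)
D(d) = ⅖ (D(d) = ((d + d)/d)/5 = ((2*d)/d)/5 = (⅕)*2 = ⅖)
Q + (91/D(12))*(-78) = 66 + (91/(⅖))*(-78) = 66 + (91*(5/2))*(-78) = 66 + (455/2)*(-78) = 66 - 17745 = -17679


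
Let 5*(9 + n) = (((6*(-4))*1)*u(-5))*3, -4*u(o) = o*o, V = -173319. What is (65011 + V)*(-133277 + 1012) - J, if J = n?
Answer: 14325357539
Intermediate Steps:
u(o) = -o²/4 (u(o) = -o*o/4 = -o²/4)
n = 81 (n = -9 + ((((6*(-4))*1)*(-¼*(-5)²))*3)/5 = -9 + (((-24*1)*(-¼*25))*3)/5 = -9 + (-24*(-25/4)*3)/5 = -9 + (150*3)/5 = -9 + (⅕)*450 = -9 + 90 = 81)
J = 81
(65011 + V)*(-133277 + 1012) - J = (65011 - 173319)*(-133277 + 1012) - 1*81 = -108308*(-132265) - 81 = 14325357620 - 81 = 14325357539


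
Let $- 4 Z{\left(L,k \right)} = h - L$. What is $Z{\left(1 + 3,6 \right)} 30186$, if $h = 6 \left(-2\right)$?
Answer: $120744$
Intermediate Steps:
$h = -12$
$Z{\left(L,k \right)} = 3 + \frac{L}{4}$ ($Z{\left(L,k \right)} = - \frac{-12 - L}{4} = 3 + \frac{L}{4}$)
$Z{\left(1 + 3,6 \right)} 30186 = \left(3 + \frac{1 + 3}{4}\right) 30186 = \left(3 + \frac{1}{4} \cdot 4\right) 30186 = \left(3 + 1\right) 30186 = 4 \cdot 30186 = 120744$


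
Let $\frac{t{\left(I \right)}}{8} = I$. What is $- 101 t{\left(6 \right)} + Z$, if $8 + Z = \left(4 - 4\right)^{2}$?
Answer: $-4856$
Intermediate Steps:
$Z = -8$ ($Z = -8 + \left(4 - 4\right)^{2} = -8 + 0^{2} = -8 + 0 = -8$)
$t{\left(I \right)} = 8 I$
$- 101 t{\left(6 \right)} + Z = - 101 \cdot 8 \cdot 6 - 8 = \left(-101\right) 48 - 8 = -4848 - 8 = -4856$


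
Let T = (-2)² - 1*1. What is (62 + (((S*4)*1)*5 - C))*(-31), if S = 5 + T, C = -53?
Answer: -8525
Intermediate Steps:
T = 3 (T = 4 - 1 = 3)
S = 8 (S = 5 + 3 = 8)
(62 + (((S*4)*1)*5 - C))*(-31) = (62 + (((8*4)*1)*5 - 1*(-53)))*(-31) = (62 + ((32*1)*5 + 53))*(-31) = (62 + (32*5 + 53))*(-31) = (62 + (160 + 53))*(-31) = (62 + 213)*(-31) = 275*(-31) = -8525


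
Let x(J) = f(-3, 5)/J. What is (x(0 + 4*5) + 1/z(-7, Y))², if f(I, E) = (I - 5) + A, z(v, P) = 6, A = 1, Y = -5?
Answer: 121/3600 ≈ 0.033611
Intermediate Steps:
f(I, E) = -4 + I (f(I, E) = (I - 5) + 1 = (-5 + I) + 1 = -4 + I)
x(J) = -7/J (x(J) = (-4 - 3)/J = -7/J)
(x(0 + 4*5) + 1/z(-7, Y))² = (-7/(0 + 4*5) + 1/6)² = (-7/(0 + 20) + ⅙)² = (-7/20 + ⅙)² = (-11/60)² = 121/3600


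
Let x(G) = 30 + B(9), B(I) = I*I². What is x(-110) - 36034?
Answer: -35275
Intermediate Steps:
B(I) = I³
x(G) = 759 (x(G) = 30 + 9³ = 30 + 729 = 759)
x(-110) - 36034 = 759 - 36034 = -35275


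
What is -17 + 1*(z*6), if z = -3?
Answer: -35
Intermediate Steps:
-17 + 1*(z*6) = -17 + 1*(-3*6) = -17 + 1*(-18) = -17 - 18 = -35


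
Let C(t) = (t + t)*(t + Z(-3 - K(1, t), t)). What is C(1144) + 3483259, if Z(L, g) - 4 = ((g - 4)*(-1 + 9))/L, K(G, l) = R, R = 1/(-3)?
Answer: -1715077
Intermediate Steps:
R = -⅓ ≈ -0.33333
K(G, l) = -⅓
Z(L, g) = 4 + (-32 + 8*g)/L (Z(L, g) = 4 + ((g - 4)*(-1 + 9))/L = 4 + ((-4 + g)*8)/L = 4 + (-32 + 8*g)/L)
C(t) = 2*t*(16 - 2*t) (C(t) = (t + t)*(t + 4*(-8 + (-3 - 1*(-⅓)) + 2*t)/(-3 - 1*(-⅓))) = (2*t)*(t + 4*(-8 + (-3 + ⅓) + 2*t)/(-3 + ⅓)) = (2*t)*(t + 4*(-8 - 8/3 + 2*t)/(-8/3)) = (2*t)*(t + 4*(-3/8)*(-32/3 + 2*t)) = (2*t)*(t + (16 - 3*t)) = (2*t)*(16 - 2*t) = 2*t*(16 - 2*t))
C(1144) + 3483259 = 4*1144*(8 - 1*1144) + 3483259 = 4*1144*(8 - 1144) + 3483259 = 4*1144*(-1136) + 3483259 = -5198336 + 3483259 = -1715077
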